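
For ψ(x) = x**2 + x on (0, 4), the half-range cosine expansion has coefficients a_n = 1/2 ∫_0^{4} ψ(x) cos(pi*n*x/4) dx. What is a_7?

-80/(49*pi**2)

a_7 = 1/2 ∫_0^{4} (x**2 + x) cos(7*pi*x/4) dx.
Integrating by parts twice (tabular method), an antiderivative of (x**2 + x) cos(7*pi*x/4) is 4*x**2*sin(7*pi*x/4)/(7*pi) + 4*x*sin(7*pi*x/4)/(7*pi) + 32*x*cos(7*pi*x/4)/(49*pi**2) - 128*sin(7*pi*x/4)/(343*pi**3) + 16*cos(7*pi*x/4)/(49*pi**2); evaluating from 0 to 4: ∫_{0}^{4} (x**2 + x) cos(7*pi*x/4) dx = (-144/(49*pi**2)) - (16/(49*pi**2)) = -160/(49*pi**2).
Hence a_7 = (1/2)·(-160/(49*pi**2)) = -80/(49*pi**2).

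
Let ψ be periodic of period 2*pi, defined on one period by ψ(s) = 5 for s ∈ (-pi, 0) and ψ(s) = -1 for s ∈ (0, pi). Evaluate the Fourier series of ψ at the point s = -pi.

At s = -pi the one-sided limits are ψ(-pi^-) = -1 and ψ(-pi^+) = 5.
By Dirichlet's theorem the series converges to their average, [(-1) + (5)]/2 = 2.

2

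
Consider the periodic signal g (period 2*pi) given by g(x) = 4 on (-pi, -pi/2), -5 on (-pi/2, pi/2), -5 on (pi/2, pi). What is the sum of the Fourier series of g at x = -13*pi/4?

-5

x = -13*pi/4 differs from x = 3*pi/4 by -2 full period(s), and the series is 2*pi-periodic.
g is continuous at x = 3*pi/4 with value -5, so the series converges to -5 there.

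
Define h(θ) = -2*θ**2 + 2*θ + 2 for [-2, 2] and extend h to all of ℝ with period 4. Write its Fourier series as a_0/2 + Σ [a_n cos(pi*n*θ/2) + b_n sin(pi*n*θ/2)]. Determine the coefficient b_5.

8/(5*pi)

b_5 = 1/2 ∫_{-2}^{2} h(θ) sin(5*pi*θ/2) dθ.
Integrating by parts twice (tabular method), an antiderivative of (-2*θ**2 + 2*θ + 2) sin(5*pi*θ/2) is 4*θ**2*cos(5*pi*θ/2)/(5*pi) - 16*θ*sin(5*pi*θ/2)/(25*pi**2) - 4*θ*cos(5*pi*θ/2)/(5*pi) + 8*sin(5*pi*θ/2)/(25*pi**2) - 4*cos(5*pi*θ/2)/(5*pi) - 32*cos(5*pi*θ/2)/(125*pi**3); evaluating from -2 to 2: ∫_{-2}^{2} (-2*θ**2 + 2*θ + 2) sin(5*pi*θ/2) dθ = (4*(8 - 25*pi**2)/(125*pi**3)) - (-4/pi + 32/(125*pi**3)) = 16/(5*pi).
Hence b_5 = (1/2)·(16/(5*pi)) = 8/(5*pi).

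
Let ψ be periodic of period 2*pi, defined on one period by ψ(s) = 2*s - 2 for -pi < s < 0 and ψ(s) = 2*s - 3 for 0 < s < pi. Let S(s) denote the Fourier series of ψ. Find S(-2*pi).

-5/2

s = -2*pi differs from s = 0 by -1 full period(s), and the series is 2*pi-periodic.
At s = 0 the one-sided limits are ψ(0^-) = -2 and ψ(0^+) = -3.
By Dirichlet's theorem the series converges to their average, [(-2) + (-3)]/2 = -5/2.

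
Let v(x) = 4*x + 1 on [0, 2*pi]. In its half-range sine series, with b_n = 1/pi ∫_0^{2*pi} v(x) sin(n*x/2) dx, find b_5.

4*(1 + 4*pi)/(5*pi)

b_5 = 1/pi ∫_0^{2*pi} (4*x + 1) sin(5*x/2) dx.
Integrating by parts (boundary term plus one more integral), an antiderivative of (4*x + 1) sin(5*x/2) is -8*x*cos(5*x/2)/5 + 16*sin(5*x/2)/25 - 2*cos(5*x/2)/5; evaluating from 0 to 2*pi: ∫_{0}^{2*pi} (4*x + 1) sin(5*x/2) dx = (2/5 + 16*pi/5) - (-2/5) = 4/5 + 16*pi/5.
Hence b_5 = (1/pi)·(4/5 + 16*pi/5) = 4*(1 + 4*pi)/(5*pi).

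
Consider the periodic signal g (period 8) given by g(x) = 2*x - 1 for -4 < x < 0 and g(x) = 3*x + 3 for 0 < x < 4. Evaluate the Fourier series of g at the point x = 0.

At x = 0 the one-sided limits are g(0^-) = -1 and g(0^+) = 3.
By Dirichlet's theorem the series converges to their average, [(-1) + (3)]/2 = 1.

1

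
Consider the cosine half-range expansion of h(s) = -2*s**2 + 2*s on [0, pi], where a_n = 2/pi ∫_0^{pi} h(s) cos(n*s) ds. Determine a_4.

-1/2

a_4 = 2/pi ∫_0^{pi} (-2*s**2 + 2*s) cos(4*s) ds.
Integrating by parts twice (tabular method), an antiderivative of (-2*s**2 + 2*s) cos(4*s) is -s**2*sin(4*s)/2 + s*sin(4*s)/2 - s*cos(4*s)/4 + sin(4*s)/16 + cos(4*s)/8; evaluating from 0 to pi: ∫_{0}^{pi} (-2*s**2 + 2*s) cos(4*s) ds = (1/8 - pi/4) - (1/8) = -pi/4.
Hence a_4 = (2/pi)·(-pi/4) = -1/2.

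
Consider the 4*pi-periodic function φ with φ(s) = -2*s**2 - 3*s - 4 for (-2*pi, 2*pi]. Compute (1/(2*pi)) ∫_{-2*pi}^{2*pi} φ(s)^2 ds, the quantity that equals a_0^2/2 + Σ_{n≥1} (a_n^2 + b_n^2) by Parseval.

(1/(2*pi)) ∫_{-2*pi}^{2*pi} φ(s)^2 ds = (1/(2*pi)) · (16*pi*(60 + 125*pi**2 + 48*pi**4)/15) = 32 + 200*pi**2/3 + 128*pi**4/5.

32 + 200*pi**2/3 + 128*pi**4/5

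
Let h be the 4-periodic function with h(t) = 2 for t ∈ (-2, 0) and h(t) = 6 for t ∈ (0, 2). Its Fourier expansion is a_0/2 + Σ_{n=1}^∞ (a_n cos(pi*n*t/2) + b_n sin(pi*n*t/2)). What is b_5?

b_5 = 1/2 ∫_{-2}^{2} h(t) sin(5*pi*t/2) dt.
Split the integral at the breakpoints.
Directly, an antiderivative of (2) sin(5*pi*t/2) is -4*cos(5*pi*t/2)/(5*pi); evaluating from -2 to 0: ∫_{-2}^{0} (2) sin(5*pi*t/2) dt = (-4/(5*pi)) - (4/(5*pi)) = -8/(5*pi).
Directly, an antiderivative of (6) sin(5*pi*t/2) is -12*cos(5*pi*t/2)/(5*pi); evaluating from 0 to 2: ∫_{0}^{2} (6) sin(5*pi*t/2) dt = (12/(5*pi)) - (-12/(5*pi)) = 24/(5*pi).
Summing the pieces and multiplying by (1/2) gives b_5 = 8/(5*pi).

8/(5*pi)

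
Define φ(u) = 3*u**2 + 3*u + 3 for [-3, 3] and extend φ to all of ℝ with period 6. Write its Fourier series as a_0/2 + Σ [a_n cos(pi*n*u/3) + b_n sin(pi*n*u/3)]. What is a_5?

a_5 = 1/3 ∫_{-3}^{3} φ(u) cos(5*pi*u/3) du.
Integrating by parts twice (tabular method), an antiderivative of (3*u**2 + 3*u + 3) cos(5*pi*u/3) is 9*u**2*sin(5*pi*u/3)/(5*pi) + 9*u*sin(5*pi*u/3)/(5*pi) + 54*u*cos(5*pi*u/3)/(25*pi**2) - 162*sin(5*pi*u/3)/(125*pi**3) + 9*sin(5*pi*u/3)/(5*pi) + 27*cos(5*pi*u/3)/(25*pi**2); evaluating from -3 to 3: ∫_{-3}^{3} (3*u**2 + 3*u + 3) cos(5*pi*u/3) du = (-189/(25*pi**2)) - (27/(5*pi**2)) = -324/(25*pi**2).
Hence a_5 = (1/3)·(-324/(25*pi**2)) = -108/(25*pi**2).

-108/(25*pi**2)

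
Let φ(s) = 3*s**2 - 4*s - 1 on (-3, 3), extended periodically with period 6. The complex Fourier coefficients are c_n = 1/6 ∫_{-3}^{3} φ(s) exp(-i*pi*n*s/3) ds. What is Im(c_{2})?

-6/pi

Since φ is real-valued, Im(c_{2}) = -1/6 ∫_{-3}^{3} φ(s) sin(2*pi*s/3) ds = -b_{2}/2.
Integrating by parts twice (tabular method), an antiderivative of (3*s**2 - 4*s - 1) sin(2*pi*s/3) is -9*s**2*cos(2*pi*s/3)/(2*pi) + 27*s*sin(2*pi*s/3)/(2*pi**2) + 6*s*cos(2*pi*s/3)/pi - 9*sin(2*pi*s/3)/pi**2 + 3*cos(2*pi*s/3)/(2*pi) + 81*cos(2*pi*s/3)/(4*pi**3); evaluating from -3 to 3: ∫_{-3}^{3} (3*s**2 - 4*s - 1) sin(2*pi*s/3) ds = (-21/pi + 81/(4*pi**3)) - (-57/pi + 81/(4*pi**3)) = 36/pi.
Hence Im(c_{2}) = (-1/6)·(36/pi) = -6/pi.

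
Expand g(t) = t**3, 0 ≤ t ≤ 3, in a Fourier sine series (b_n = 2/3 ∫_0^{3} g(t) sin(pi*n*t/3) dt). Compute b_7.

54*(-6 + 49*pi**2)/(343*pi**3)

b_7 = 2/3 ∫_0^{3} (t**3) sin(7*pi*t/3) dt.
Integrating by parts three times (tabular method), an antiderivative of (t**3) sin(7*pi*t/3) is -3*t**3*cos(7*pi*t/3)/(7*pi) + 27*t**2*sin(7*pi*t/3)/(49*pi**2) + 162*t*cos(7*pi*t/3)/(343*pi**3) - 486*sin(7*pi*t/3)/(2401*pi**4); evaluating from 0 to 3: ∫_{0}^{3} (t**3) sin(7*pi*t/3) dt = (81*(-6 + 49*pi**2)/(343*pi**3)) - (0) = 81*(-6 + 49*pi**2)/(343*pi**3).
Hence b_7 = (2/3)·(81*(-6 + 49*pi**2)/(343*pi**3)) = 54*(-6 + 49*pi**2)/(343*pi**3).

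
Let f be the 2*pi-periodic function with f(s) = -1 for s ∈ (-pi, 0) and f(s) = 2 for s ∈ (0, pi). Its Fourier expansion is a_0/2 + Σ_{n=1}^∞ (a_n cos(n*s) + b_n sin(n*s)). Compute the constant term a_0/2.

a_0 = 1/pi ∫_{-pi}^{pi} f(s) ds = 1/pi · (pi) = 1.
So the constant term a_0/2 = 1/2.

1/2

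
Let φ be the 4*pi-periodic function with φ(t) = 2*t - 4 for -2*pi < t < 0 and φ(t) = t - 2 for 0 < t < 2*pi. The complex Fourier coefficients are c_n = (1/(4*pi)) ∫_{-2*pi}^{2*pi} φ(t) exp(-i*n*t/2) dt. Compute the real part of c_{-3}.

2/(9*pi)

Since φ is real-valued, Re(c_{-3}) = (1/(4*pi)) ∫_{-2*pi}^{2*pi} φ(t) cos(-3*t/2) dt = a_{3}/2.
Split the integral at the breakpoints.
Integrating by parts (boundary term plus one more integral), an antiderivative of (2*t - 4) cos(-3*t/2) is 4*t*sin(3*t/2)/3 - 8*sin(3*t/2)/3 + 8*cos(3*t/2)/9; evaluating from -2*pi to 0: ∫_{-2*pi}^{0} (2*t - 4) cos(-3*t/2) dt = (8/9) - (-8/9) = 16/9.
Integrating by parts (boundary term plus one more integral), an antiderivative of (t - 2) cos(-3*t/2) is 2*t*sin(3*t/2)/3 - 4*sin(3*t/2)/3 + 4*cos(3*t/2)/9; evaluating from 0 to 2*pi: ∫_{0}^{2*pi} (t - 2) cos(-3*t/2) dt = (-4/9) - (4/9) = -8/9.
So ∫_{-2*pi}^{2*pi} φ(t) cos(-3*t/2) dt = 8/9.
Hence Re(c_{-3}) = (1/(4*pi))·(8/9) = 2/(9*pi).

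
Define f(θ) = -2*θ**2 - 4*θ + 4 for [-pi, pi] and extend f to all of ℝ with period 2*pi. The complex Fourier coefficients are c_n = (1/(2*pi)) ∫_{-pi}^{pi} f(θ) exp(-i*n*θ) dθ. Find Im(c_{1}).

Since f is real-valued, Im(c_{1}) = -(1/(2*pi)) ∫_{-pi}^{pi} f(θ) sin(θ) dθ = -b_{1}/2.
Integrating by parts twice (tabular method), an antiderivative of (-2*θ**2 - 4*θ + 4) sin(θ) is 2*θ**2*cos(θ) - 4*θ*sin(θ) + 4*θ*cos(θ) - 4*sin(θ) - 8*cos(θ); evaluating from -pi to pi: ∫_{-pi}^{pi} (-2*θ**2 - 4*θ + 4) sin(θ) dθ = (-2*pi**2 - 4*pi + 8) - (-2*pi**2 + 8 + 4*pi) = -8*pi.
Hence Im(c_{1}) = (-1/(2*pi))·(-8*pi) = 4.

4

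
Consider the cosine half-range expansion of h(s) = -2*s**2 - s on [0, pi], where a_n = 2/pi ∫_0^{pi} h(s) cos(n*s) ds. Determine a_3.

a_3 = 2/pi ∫_0^{pi} (-2*s**2 - s) cos(3*s) ds.
Integrating by parts twice (tabular method), an antiderivative of (-2*s**2 - s) cos(3*s) is -2*s**2*sin(3*s)/3 - s*sin(3*s)/3 - 4*s*cos(3*s)/9 + 4*sin(3*s)/27 - cos(3*s)/9; evaluating from 0 to pi: ∫_{0}^{pi} (-2*s**2 - s) cos(3*s) ds = (1/9 + 4*pi/9) - (-1/9) = 2/9 + 4*pi/9.
Hence a_3 = (2/pi)·(2/9 + 4*pi/9) = 4*(1 + 2*pi)/(9*pi).

4*(1 + 2*pi)/(9*pi)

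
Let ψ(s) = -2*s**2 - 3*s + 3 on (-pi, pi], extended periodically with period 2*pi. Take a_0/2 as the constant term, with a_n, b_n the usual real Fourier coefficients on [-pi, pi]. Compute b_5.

b_5 = 1/pi ∫_{-pi}^{pi} ψ(s) sin(5*s) ds.
Integrating by parts twice (tabular method), an antiderivative of (-2*s**2 - 3*s + 3) sin(5*s) is 2*s**2*cos(5*s)/5 - 4*s*sin(5*s)/25 + 3*s*cos(5*s)/5 - 3*sin(5*s)/25 - 79*cos(5*s)/125; evaluating from -pi to pi: ∫_{-pi}^{pi} (-2*s**2 - 3*s + 3) sin(5*s) ds = (-2*pi**2/5 - 3*pi/5 + 79/125) - (-2*pi**2/5 + 79/125 + 3*pi/5) = -6*pi/5.
Hence b_5 = (1/pi)·(-6*pi/5) = -6/5.

-6/5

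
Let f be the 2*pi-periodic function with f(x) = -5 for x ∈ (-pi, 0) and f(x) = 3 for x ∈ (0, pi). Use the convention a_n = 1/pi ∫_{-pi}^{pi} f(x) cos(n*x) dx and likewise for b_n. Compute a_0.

-2

a_0 = 1/pi ∫_{-pi}^{pi} f(x) dx = 1/pi · (-2*pi) = -2.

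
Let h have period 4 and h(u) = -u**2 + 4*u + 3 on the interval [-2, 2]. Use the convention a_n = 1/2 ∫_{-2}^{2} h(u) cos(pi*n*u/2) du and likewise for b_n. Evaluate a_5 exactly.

a_5 = 1/2 ∫_{-2}^{2} h(u) cos(5*pi*u/2) du.
Integrating by parts twice (tabular method), an antiderivative of (-u**2 + 4*u + 3) cos(5*pi*u/2) is -2*u**2*sin(5*pi*u/2)/(5*pi) + 8*u*sin(5*pi*u/2)/(5*pi) - 8*u*cos(5*pi*u/2)/(25*pi**2) + 16*sin(5*pi*u/2)/(125*pi**3) + 6*sin(5*pi*u/2)/(5*pi) + 16*cos(5*pi*u/2)/(25*pi**2); evaluating from -2 to 2: ∫_{-2}^{2} (-u**2 + 4*u + 3) cos(5*pi*u/2) du = (0) - (-32/(25*pi**2)) = 32/(25*pi**2).
Hence a_5 = (1/2)·(32/(25*pi**2)) = 16/(25*pi**2).

16/(25*pi**2)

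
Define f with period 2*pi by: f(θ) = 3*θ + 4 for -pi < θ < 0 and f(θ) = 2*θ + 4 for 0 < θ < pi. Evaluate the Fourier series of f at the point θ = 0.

4

f is continuous at θ = 0 with value 4, so the series converges to 4 there.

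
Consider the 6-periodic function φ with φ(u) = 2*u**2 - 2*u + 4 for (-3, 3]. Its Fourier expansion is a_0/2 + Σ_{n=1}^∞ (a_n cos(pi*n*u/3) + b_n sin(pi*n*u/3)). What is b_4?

b_4 = 1/3 ∫_{-3}^{3} φ(u) sin(4*pi*u/3) du.
Integrating by parts twice (tabular method), an antiderivative of (2*u**2 - 2*u + 4) sin(4*pi*u/3) is -3*u**2*cos(4*pi*u/3)/(2*pi) + 9*u*sin(4*pi*u/3)/(4*pi**2) + 3*u*cos(4*pi*u/3)/(2*pi) - 9*sin(4*pi*u/3)/(8*pi**2) - 3*cos(4*pi*u/3)/pi + 27*cos(4*pi*u/3)/(16*pi**3); evaluating from -3 to 3: ∫_{-3}^{3} (2*u**2 - 2*u + 4) sin(4*pi*u/3) du = (-12/pi + 27/(16*pi**3)) - (-21/pi + 27/(16*pi**3)) = 9/pi.
Hence b_4 = (1/3)·(9/pi) = 3/pi.

3/pi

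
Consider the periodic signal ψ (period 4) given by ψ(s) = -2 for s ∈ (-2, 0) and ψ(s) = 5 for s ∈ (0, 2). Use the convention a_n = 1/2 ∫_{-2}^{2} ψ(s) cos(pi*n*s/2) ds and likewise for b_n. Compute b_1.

b_1 = 1/2 ∫_{-2}^{2} ψ(s) sin(pi*s/2) ds.
Split the integral at the breakpoints.
Directly, an antiderivative of (-2) sin(pi*s/2) is 4*cos(pi*s/2)/pi; evaluating from -2 to 0: ∫_{-2}^{0} (-2) sin(pi*s/2) ds = (4/pi) - (-4/pi) = 8/pi.
Directly, an antiderivative of (5) sin(pi*s/2) is -10*cos(pi*s/2)/pi; evaluating from 0 to 2: ∫_{0}^{2} (5) sin(pi*s/2) ds = (10/pi) - (-10/pi) = 20/pi.
Summing the pieces and multiplying by (1/2) gives b_1 = 14/pi.

14/pi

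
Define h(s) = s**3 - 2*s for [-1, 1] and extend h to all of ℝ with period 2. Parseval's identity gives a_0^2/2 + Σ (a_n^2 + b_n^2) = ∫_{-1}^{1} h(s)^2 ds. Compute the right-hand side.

142/105

∫_{-1}^{1} h(s)^2 ds = 142/105.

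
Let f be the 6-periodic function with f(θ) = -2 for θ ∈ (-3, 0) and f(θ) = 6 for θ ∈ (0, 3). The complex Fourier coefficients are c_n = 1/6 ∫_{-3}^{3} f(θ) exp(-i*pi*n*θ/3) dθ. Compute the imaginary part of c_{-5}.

8/(5*pi)

Since f is real-valued, Im(c_{-5}) = -1/6 ∫_{-3}^{3} f(θ) sin(-5*pi*θ/3) dθ = b_{5}/2.
Split the integral at the breakpoints.
Directly, an antiderivative of (-2) sin(-5*pi*θ/3) is -6*cos(5*pi*θ/3)/(5*pi); evaluating from -3 to 0: ∫_{-3}^{0} (-2) sin(-5*pi*θ/3) dθ = (-6/(5*pi)) - (6/(5*pi)) = -12/(5*pi).
Directly, an antiderivative of (6) sin(-5*pi*θ/3) is 18*cos(5*pi*θ/3)/(5*pi); evaluating from 0 to 3: ∫_{0}^{3} (6) sin(-5*pi*θ/3) dθ = (-18/(5*pi)) - (18/(5*pi)) = -36/(5*pi).
So ∫_{-3}^{3} f(θ) sin(-5*pi*θ/3) dθ = -48/(5*pi).
Hence Im(c_{-5}) = (-1/6)·(-48/(5*pi)) = 8/(5*pi).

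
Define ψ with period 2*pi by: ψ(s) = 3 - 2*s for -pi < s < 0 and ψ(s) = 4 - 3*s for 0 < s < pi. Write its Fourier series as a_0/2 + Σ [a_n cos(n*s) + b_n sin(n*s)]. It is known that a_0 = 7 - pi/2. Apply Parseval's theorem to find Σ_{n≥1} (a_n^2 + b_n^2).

Parseval: a_0^2/2 + Σ_{n≥1} (a_n^2+b_n^2) = 1/pi ∫_{-pi}^{pi} ψ(s)^2 ds = -6*pi + 25 + 13*pi**2/3.
Subtract a_0^2/2 = (14 - pi)**2/8: Σ (a_n^2+b_n^2) = -5*pi/2 + 1/2 + 101*pi**2/24.

-5*pi/2 + 1/2 + 101*pi**2/24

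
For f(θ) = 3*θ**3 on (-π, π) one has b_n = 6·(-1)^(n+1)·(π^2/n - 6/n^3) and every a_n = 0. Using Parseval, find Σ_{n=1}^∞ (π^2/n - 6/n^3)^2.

Parseval: Σ b_n^2 = (1/π) ∫_{-π}^{π} f(θ)^2 dθ = 18*pi**6/7.
b_n^2 = 36·(π^2/n - 6/n^3)^2, so the sum equals (18*pi**6/7)/36 = pi**6/14.

pi**6/14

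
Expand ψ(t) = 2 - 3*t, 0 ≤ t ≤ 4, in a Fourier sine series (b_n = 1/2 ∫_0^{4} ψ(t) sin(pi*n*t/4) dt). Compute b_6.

4/pi

b_6 = 1/2 ∫_0^{4} (2 - 3*t) sin(3*pi*t/2) dt.
Integrating by parts (boundary term plus one more integral), an antiderivative of (2 - 3*t) sin(3*pi*t/2) is 2*t*cos(3*pi*t/2)/pi - 4*sin(3*pi*t/2)/(3*pi**2) - 4*cos(3*pi*t/2)/(3*pi); evaluating from 0 to 4: ∫_{0}^{4} (2 - 3*t) sin(3*pi*t/2) dt = (20/(3*pi)) - (-4/(3*pi)) = 8/pi.
Hence b_6 = (1/2)·(8/pi) = 4/pi.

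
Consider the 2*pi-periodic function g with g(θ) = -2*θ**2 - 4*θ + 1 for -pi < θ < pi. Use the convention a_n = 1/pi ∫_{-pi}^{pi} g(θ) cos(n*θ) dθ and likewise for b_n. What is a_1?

8

a_1 = 1/pi ∫_{-pi}^{pi} g(θ) cos(θ) dθ.
Integrating by parts twice (tabular method), an antiderivative of (-2*θ**2 - 4*θ + 1) cos(θ) is -2*θ**2*sin(θ) - 4*θ*sin(θ) - 4*θ*cos(θ) + 5*sin(θ) - 4*cos(θ); evaluating from -pi to pi: ∫_{-pi}^{pi} (-2*θ**2 - 4*θ + 1) cos(θ) dθ = (4 + 4*pi) - (4 - 4*pi) = 8*pi.
Hence a_1 = (1/pi)·(8*pi) = 8.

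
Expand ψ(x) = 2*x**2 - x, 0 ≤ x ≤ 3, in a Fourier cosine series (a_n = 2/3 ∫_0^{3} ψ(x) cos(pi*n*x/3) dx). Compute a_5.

-12/(5*pi**2)

a_5 = 2/3 ∫_0^{3} (2*x**2 - x) cos(5*pi*x/3) dx.
Integrating by parts twice (tabular method), an antiderivative of (2*x**2 - x) cos(5*pi*x/3) is 6*x**2*sin(5*pi*x/3)/(5*pi) - 3*x*sin(5*pi*x/3)/(5*pi) + 36*x*cos(5*pi*x/3)/(25*pi**2) - 108*sin(5*pi*x/3)/(125*pi**3) - 9*cos(5*pi*x/3)/(25*pi**2); evaluating from 0 to 3: ∫_{0}^{3} (2*x**2 - x) cos(5*pi*x/3) dx = (-99/(25*pi**2)) - (-9/(25*pi**2)) = -18/(5*pi**2).
Hence a_5 = (2/3)·(-18/(5*pi**2)) = -12/(5*pi**2).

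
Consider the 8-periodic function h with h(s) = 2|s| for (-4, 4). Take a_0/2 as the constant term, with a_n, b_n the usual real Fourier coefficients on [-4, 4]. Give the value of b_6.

b_6 = 1/4 ∫_{-4}^{4} h(s) sin(3*pi*s/2) ds.
h is even and sin(3*pi*s/2) is odd, so the integrand is odd over a symmetric interval and the integral vanishes.

0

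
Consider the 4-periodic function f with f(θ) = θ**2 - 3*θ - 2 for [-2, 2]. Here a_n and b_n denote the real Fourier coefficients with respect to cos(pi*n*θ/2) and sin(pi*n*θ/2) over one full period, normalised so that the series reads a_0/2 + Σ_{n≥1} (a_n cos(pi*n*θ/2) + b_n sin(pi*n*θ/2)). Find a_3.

a_3 = 1/2 ∫_{-2}^{2} f(θ) cos(3*pi*θ/2) dθ.
Integrating by parts twice (tabular method), an antiderivative of (θ**2 - 3*θ - 2) cos(3*pi*θ/2) is 2*θ**2*sin(3*pi*θ/2)/(3*pi) - 2*θ*sin(3*pi*θ/2)/pi + 8*θ*cos(3*pi*θ/2)/(9*pi**2) - 4*sin(3*pi*θ/2)/(3*pi) - 16*sin(3*pi*θ/2)/(27*pi**3) - 4*cos(3*pi*θ/2)/(3*pi**2); evaluating from -2 to 2: ∫_{-2}^{2} (θ**2 - 3*θ - 2) cos(3*pi*θ/2) dθ = (-4/(9*pi**2)) - (28/(9*pi**2)) = -32/(9*pi**2).
Hence a_3 = (1/2)·(-32/(9*pi**2)) = -16/(9*pi**2).

-16/(9*pi**2)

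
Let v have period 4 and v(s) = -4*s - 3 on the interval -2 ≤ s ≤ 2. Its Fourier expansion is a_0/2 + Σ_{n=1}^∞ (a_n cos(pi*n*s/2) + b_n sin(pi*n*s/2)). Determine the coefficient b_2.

b_2 = 1/2 ∫_{-2}^{2} v(s) sin(pi*s) ds.
Integrating by parts (boundary term plus one more integral), an antiderivative of (-4*s - 3) sin(pi*s) is 4*s*cos(pi*s)/pi - 4*sin(pi*s)/pi**2 + 3*cos(pi*s)/pi; evaluating from -2 to 2: ∫_{-2}^{2} (-4*s - 3) sin(pi*s) ds = (11/pi) - (-5/pi) = 16/pi.
Hence b_2 = (1/2)·(16/pi) = 8/pi.

8/pi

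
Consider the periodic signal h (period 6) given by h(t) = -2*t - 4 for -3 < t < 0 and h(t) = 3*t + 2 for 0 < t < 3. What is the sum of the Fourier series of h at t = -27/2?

t = -27/2 differs from t = -3/2 by -2 full period(s), and the series is 6-periodic.
h is continuous at t = -3/2 with value -1, so the series converges to -1 there.

-1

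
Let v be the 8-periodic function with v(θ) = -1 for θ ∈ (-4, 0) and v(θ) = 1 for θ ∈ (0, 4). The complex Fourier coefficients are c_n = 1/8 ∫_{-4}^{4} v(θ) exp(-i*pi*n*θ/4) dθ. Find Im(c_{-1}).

Since v is real-valued, Im(c_{-1}) = -1/8 ∫_{-4}^{4} v(θ) sin(-pi*θ/4) dθ = b_{1}/2.
v is odd and sin(-pi*θ/4) is odd, so the integrand is even: ∫_{-4}^{4} v(θ) sin(-pi*θ/4) dθ = 2∫_0^{4} v(θ) sin(-pi*θ/4) dθ.
Directly, an antiderivative of (1) sin(-pi*θ/4) is 4*cos(pi*θ/4)/pi; evaluating from 0 to 4: ∫_{0}^{4} (1) sin(-pi*θ/4) dθ = (-4/pi) - (4/pi) = -8/pi.
So ∫_{-4}^{4} v(θ) sin(-pi*θ/4) dθ = -16/pi.
Hence Im(c_{-1}) = (-1/8)·(-16/pi) = 2/pi.

2/pi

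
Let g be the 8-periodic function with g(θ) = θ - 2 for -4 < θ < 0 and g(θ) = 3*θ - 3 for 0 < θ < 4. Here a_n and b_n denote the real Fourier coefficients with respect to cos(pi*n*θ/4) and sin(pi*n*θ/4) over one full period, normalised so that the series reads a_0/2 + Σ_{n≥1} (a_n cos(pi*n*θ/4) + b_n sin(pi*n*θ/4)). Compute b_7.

b_7 = 1/4 ∫_{-4}^{4} g(θ) sin(7*pi*θ/4) dθ.
Split the integral at the breakpoints.
Integrating by parts (boundary term plus one more integral), an antiderivative of (θ - 2) sin(7*pi*θ/4) is -4*θ*cos(7*pi*θ/4)/(7*pi) + 16*sin(7*pi*θ/4)/(49*pi**2) + 8*cos(7*pi*θ/4)/(7*pi); evaluating from -4 to 0: ∫_{-4}^{0} (θ - 2) sin(7*pi*θ/4) dθ = (8/(7*pi)) - (-24/(7*pi)) = 32/(7*pi).
Integrating by parts (boundary term plus one more integral), an antiderivative of (3*θ - 3) sin(7*pi*θ/4) is -12*θ*cos(7*pi*θ/4)/(7*pi) + 48*sin(7*pi*θ/4)/(49*pi**2) + 12*cos(7*pi*θ/4)/(7*pi); evaluating from 0 to 4: ∫_{0}^{4} (3*θ - 3) sin(7*pi*θ/4) dθ = (36/(7*pi)) - (12/(7*pi)) = 24/(7*pi).
Summing the pieces and multiplying by (1/4) gives b_7 = 2/pi.

2/pi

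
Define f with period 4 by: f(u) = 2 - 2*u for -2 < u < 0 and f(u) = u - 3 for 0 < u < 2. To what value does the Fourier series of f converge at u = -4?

u = -4 differs from u = 0 by -1 full period(s), and the series is 4-periodic.
At u = 0 the one-sided limits are f(0^-) = 2 and f(0^+) = -3.
By Dirichlet's theorem the series converges to their average, [(2) + (-3)]/2 = -1/2.

-1/2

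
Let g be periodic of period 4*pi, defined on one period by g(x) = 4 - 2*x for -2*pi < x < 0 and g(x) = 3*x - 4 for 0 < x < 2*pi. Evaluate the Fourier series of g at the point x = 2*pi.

5*pi

x = 2*pi differs from x = -2*pi by 1 full period(s), and the series is 4*pi-periodic.
At x = -2*pi the one-sided limits are g(-2*pi^-) = -4 + 6*pi and g(-2*pi^+) = 4 + 4*pi.
By Dirichlet's theorem the series converges to their average, [(-4 + 6*pi) + (4 + 4*pi)]/2 = 5*pi.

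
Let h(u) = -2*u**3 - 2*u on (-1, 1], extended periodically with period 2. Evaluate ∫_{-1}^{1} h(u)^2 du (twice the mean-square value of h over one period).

∫_{-1}^{1} h(u)^2 du = 736/105.

736/105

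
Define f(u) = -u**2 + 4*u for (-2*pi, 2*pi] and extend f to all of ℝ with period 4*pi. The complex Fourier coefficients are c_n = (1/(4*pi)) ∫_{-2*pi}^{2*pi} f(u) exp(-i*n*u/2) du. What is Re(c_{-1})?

Since f is real-valued, Re(c_{-1}) = (1/(4*pi)) ∫_{-2*pi}^{2*pi} f(u) cos(-u/2) du = a_{1}/2.
Integrating by parts twice (tabular method), an antiderivative of (-u**2 + 4*u) cos(-u/2) is -2*u**2*sin(u/2) + 8*u*sin(u/2) - 8*u*cos(u/2) + 16*sin(u/2) + 16*cos(u/2); evaluating from -2*pi to 2*pi: ∫_{-2*pi}^{2*pi} (-u**2 + 4*u) cos(-u/2) du = (-16 + 16*pi) - (-16*pi - 16) = 32*pi.
Hence Re(c_{-1}) = (1/(4*pi))·(32*pi) = 8.

8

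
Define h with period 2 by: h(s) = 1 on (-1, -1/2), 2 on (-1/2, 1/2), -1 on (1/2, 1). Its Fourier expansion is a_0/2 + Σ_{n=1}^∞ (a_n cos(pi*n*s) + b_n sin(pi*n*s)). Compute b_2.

b_2 = ∫_{-1}^{1} h(s) sin(2*pi*s) ds.
Split the integral at the breakpoints.
Directly, an antiderivative of (1) sin(2*pi*s) is -cos(2*pi*s)/(2*pi); evaluating from -1 to -1/2: ∫_{-1}^{-1/2} (1) sin(2*pi*s) ds = (1/(2*pi)) - (-1/(2*pi)) = 1/pi.
Directly, an antiderivative of (2) sin(2*pi*s) is -cos(2*pi*s)/pi; evaluating from -1/2 to 1/2: ∫_{-1/2}^{1/2} (2) sin(2*pi*s) ds = (1/pi) - (1/pi) = 0.
Directly, an antiderivative of (-1) sin(2*pi*s) is cos(2*pi*s)/(2*pi); evaluating from 1/2 to 1: ∫_{1/2}^{1} (-1) sin(2*pi*s) ds = (1/(2*pi)) - (-1/(2*pi)) = 1/pi.
Summing the pieces gives b_2 = 2/pi.

2/pi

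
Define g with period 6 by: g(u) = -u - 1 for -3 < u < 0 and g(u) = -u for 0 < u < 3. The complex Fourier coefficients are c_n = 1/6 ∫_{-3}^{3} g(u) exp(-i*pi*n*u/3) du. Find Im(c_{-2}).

Since g is real-valued, Im(c_{-2}) = -1/6 ∫_{-3}^{3} g(u) sin(-2*pi*u/3) du = b_{2}/2.
Split the integral at the breakpoints.
Integrating by parts (boundary term plus one more integral), an antiderivative of (-u - 1) sin(-2*pi*u/3) is -3*u*cos(2*pi*u/3)/(2*pi) + 9*sin(2*pi*u/3)/(4*pi**2) - 3*cos(2*pi*u/3)/(2*pi); evaluating from -3 to 0: ∫_{-3}^{0} (-u - 1) sin(-2*pi*u/3) du = (-3/(2*pi)) - (3/pi) = -9/(2*pi).
Integrating by parts (boundary term plus one more integral), an antiderivative of (-u) sin(-2*pi*u/3) is -3*u*cos(2*pi*u/3)/(2*pi) + 9*sin(2*pi*u/3)/(4*pi**2); evaluating from 0 to 3: ∫_{0}^{3} (-u) sin(-2*pi*u/3) du = (-9/(2*pi)) - (0) = -9/(2*pi).
So ∫_{-3}^{3} g(u) sin(-2*pi*u/3) du = -9/pi.
Hence Im(c_{-2}) = (-1/6)·(-9/pi) = 3/(2*pi).

3/(2*pi)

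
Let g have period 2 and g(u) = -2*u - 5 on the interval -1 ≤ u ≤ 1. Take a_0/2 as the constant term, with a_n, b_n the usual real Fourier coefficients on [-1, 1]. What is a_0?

-10

a_0 = ∫_{-1}^{1} g(u) du = -10.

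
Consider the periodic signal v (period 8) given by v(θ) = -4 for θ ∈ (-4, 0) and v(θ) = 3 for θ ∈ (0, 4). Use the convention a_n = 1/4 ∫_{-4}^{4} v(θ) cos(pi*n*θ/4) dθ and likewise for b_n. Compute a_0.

a_0 = 1/4 ∫_{-4}^{4} v(θ) dθ = 1/4 · (-4) = -1.

-1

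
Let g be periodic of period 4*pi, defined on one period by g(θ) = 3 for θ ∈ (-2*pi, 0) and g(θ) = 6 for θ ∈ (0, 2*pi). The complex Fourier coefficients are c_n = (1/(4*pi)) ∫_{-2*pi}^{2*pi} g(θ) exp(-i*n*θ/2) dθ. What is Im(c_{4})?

Since g is real-valued, Im(c_{4}) = -(1/(4*pi)) ∫_{-2*pi}^{2*pi} g(θ) sin(2*θ) dθ = -b_{4}/2.
Split the integral at the breakpoints.
Directly, an antiderivative of (3) sin(2*θ) is -3*cos(2*θ)/2; evaluating from -2*pi to 0: ∫_{-2*pi}^{0} (3) sin(2*θ) dθ = (-3/2) - (-3/2) = 0.
Directly, an antiderivative of (6) sin(2*θ) is -3*cos(2*θ); evaluating from 0 to 2*pi: ∫_{0}^{2*pi} (6) sin(2*θ) dθ = (-3) - (-3) = 0.
So ∫_{-2*pi}^{2*pi} g(θ) sin(2*θ) dθ = 0.
Hence Im(c_{4}) = (-1/(4*pi))·(0) = 0.

0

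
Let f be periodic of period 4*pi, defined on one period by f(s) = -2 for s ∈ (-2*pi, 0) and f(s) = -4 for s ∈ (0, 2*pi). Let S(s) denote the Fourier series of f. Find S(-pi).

-2

f is continuous at s = -pi with value -2, so the series converges to -2 there.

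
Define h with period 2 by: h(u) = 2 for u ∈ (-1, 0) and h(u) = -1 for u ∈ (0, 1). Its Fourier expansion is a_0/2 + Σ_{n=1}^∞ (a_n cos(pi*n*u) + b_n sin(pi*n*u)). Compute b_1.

b_1 = ∫_{-1}^{1} h(u) sin(pi*u) du.
Split the integral at the breakpoints.
Directly, an antiderivative of (2) sin(pi*u) is -2*cos(pi*u)/pi; evaluating from -1 to 0: ∫_{-1}^{0} (2) sin(pi*u) du = (-2/pi) - (2/pi) = -4/pi.
Directly, an antiderivative of (-1) sin(pi*u) is cos(pi*u)/pi; evaluating from 0 to 1: ∫_{0}^{1} (-1) sin(pi*u) du = (-1/pi) - (1/pi) = -2/pi.
Summing the pieces gives b_1 = -6/pi.

-6/pi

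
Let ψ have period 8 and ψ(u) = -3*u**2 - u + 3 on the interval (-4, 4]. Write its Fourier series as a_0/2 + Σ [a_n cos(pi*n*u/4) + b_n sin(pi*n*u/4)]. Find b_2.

4/pi

b_2 = 1/4 ∫_{-4}^{4} ψ(u) sin(pi*u/2) du.
Integrating by parts twice (tabular method), an antiderivative of (-3*u**2 - u + 3) sin(pi*u/2) is 6*u**2*cos(pi*u/2)/pi - 24*u*sin(pi*u/2)/pi**2 + 2*u*cos(pi*u/2)/pi - 4*sin(pi*u/2)/pi**2 - 6*cos(pi*u/2)/pi - 48*cos(pi*u/2)/pi**3; evaluating from -4 to 4: ∫_{-4}^{4} (-3*u**2 - u + 3) sin(pi*u/2) du = (-48/pi**3 + 98/pi) - (-48/pi**3 + 82/pi) = 16/pi.
Hence b_2 = (1/4)·(16/pi) = 4/pi.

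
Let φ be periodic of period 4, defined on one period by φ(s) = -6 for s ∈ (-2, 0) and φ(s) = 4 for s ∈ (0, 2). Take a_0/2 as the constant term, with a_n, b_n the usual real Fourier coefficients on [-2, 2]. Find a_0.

a_0 = 1/2 ∫_{-2}^{2} φ(s) ds = 1/2 · (-4) = -2.

-2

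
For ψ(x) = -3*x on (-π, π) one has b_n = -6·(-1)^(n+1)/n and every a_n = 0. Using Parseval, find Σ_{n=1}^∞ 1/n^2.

pi**2/6

Parseval: Σ b_n^2 = (1/π) ∫_{-π}^{π} ψ(x)^2 dx = 6*pi**2.
Σ b_n^2 = Σ 36/n^2, so Σ 1/n^2 = (6*pi**2)/36 = pi**2/6.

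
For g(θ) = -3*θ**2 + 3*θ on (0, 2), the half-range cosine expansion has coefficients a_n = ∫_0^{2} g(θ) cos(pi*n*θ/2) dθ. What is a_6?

a_6 = ∫_0^{2} (-3*θ**2 + 3*θ) cos(3*pi*θ) dθ.
Integrating by parts twice (tabular method), an antiderivative of (-3*θ**2 + 3*θ) cos(3*pi*θ) is -θ**2*sin(3*pi*θ)/pi + θ*sin(3*pi*θ)/pi - 2*θ*cos(3*pi*θ)/(3*pi**2) + 2*sin(3*pi*θ)/(9*pi**3) + cos(3*pi*θ)/(3*pi**2); evaluating from 0 to 2: ∫_{0}^{2} (-3*θ**2 + 3*θ) cos(3*pi*θ) dθ = (-1/pi**2) - (1/(3*pi**2)) = -4/(3*pi**2).
Hence a_6 = -4/(3*pi**2).

-4/(3*pi**2)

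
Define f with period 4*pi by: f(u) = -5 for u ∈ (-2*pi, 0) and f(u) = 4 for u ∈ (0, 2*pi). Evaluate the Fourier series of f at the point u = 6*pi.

u = 6*pi differs from u = 2*pi by 1 full period(s), and the series is 4*pi-periodic.
At u = 2*pi the one-sided limits are f(2*pi^-) = 4 and f(2*pi^+) = -5.
By Dirichlet's theorem the series converges to their average, [(4) + (-5)]/2 = -1/2.

-1/2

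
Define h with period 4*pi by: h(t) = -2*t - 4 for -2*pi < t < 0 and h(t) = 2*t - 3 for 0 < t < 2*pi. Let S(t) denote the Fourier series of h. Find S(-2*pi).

-7/2 + 4*pi

At t = -2*pi the one-sided limits are h(-2*pi^-) = -3 + 4*pi and h(-2*pi^+) = -4 + 4*pi.
By Dirichlet's theorem the series converges to their average, [(-3 + 4*pi) + (-4 + 4*pi)]/2 = -7/2 + 4*pi.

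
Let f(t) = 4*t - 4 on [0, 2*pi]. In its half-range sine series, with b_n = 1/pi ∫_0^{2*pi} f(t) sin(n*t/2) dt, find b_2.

b_2 = 1/pi ∫_0^{2*pi} (4*t - 4) sin(t) dt.
Integrating by parts (boundary term plus one more integral), an antiderivative of (4*t - 4) sin(t) is -4*t*cos(t) + 4*sin(t) + 4*cos(t); evaluating from 0 to 2*pi: ∫_{0}^{2*pi} (4*t - 4) sin(t) dt = (4 - 8*pi) - (4) = -8*pi.
Hence b_2 = (1/pi)·(-8*pi) = -8.

-8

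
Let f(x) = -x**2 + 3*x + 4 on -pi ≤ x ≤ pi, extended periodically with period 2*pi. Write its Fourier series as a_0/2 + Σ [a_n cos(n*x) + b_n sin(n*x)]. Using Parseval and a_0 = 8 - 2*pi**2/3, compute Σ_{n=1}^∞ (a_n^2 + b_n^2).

Parseval: a_0^2/2 + Σ_{n≥1} (a_n^2+b_n^2) = 1/pi ∫_{-pi}^{pi} f(x)^2 dx = 2*pi**2/3 + 32 + 2*pi**4/5.
Subtract a_0^2/2 = 2*(12 - pi**2)**2/9: Σ (a_n^2+b_n^2) = pi**2*(8*pi**2/45 + 6).

pi**2*(8*pi**2/45 + 6)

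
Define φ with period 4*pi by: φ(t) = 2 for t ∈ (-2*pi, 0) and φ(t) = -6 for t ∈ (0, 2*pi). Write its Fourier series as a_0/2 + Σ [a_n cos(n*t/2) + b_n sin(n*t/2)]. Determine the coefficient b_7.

-16/(7*pi)

b_7 = (1/(2*pi)) ∫_{-2*pi}^{2*pi} φ(t) sin(7*t/2) dt.
Split the integral at the breakpoints.
Directly, an antiderivative of (2) sin(7*t/2) is -4*cos(7*t/2)/7; evaluating from -2*pi to 0: ∫_{-2*pi}^{0} (2) sin(7*t/2) dt = (-4/7) - (4/7) = -8/7.
Directly, an antiderivative of (-6) sin(7*t/2) is 12*cos(7*t/2)/7; evaluating from 0 to 2*pi: ∫_{0}^{2*pi} (-6) sin(7*t/2) dt = (-12/7) - (12/7) = -24/7.
Summing the pieces and multiplying by (1/(2*pi)) gives b_7 = -16/(7*pi).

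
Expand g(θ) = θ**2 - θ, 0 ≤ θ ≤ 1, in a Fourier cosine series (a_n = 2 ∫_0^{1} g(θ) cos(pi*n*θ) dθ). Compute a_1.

a_1 = 2 ∫_0^{1} (θ**2 - θ) cos(pi*θ) dθ.
Integrating by parts twice (tabular method), an antiderivative of (θ**2 - θ) cos(pi*θ) is θ**2*sin(pi*θ)/pi - θ*sin(pi*θ)/pi + 2*θ*cos(pi*θ)/pi**2 - 2*sin(pi*θ)/pi**3 - cos(pi*θ)/pi**2; evaluating from 0 to 1: ∫_{0}^{1} (θ**2 - θ) cos(pi*θ) dθ = (-1/pi**2) - (-1/pi**2) = 0.
Hence a_1 = 2·(0) = 0.

0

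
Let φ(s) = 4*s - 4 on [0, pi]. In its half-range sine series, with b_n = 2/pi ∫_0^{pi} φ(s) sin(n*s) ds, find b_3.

8*(-2 + pi)/(3*pi)

b_3 = 2/pi ∫_0^{pi} (4*s - 4) sin(3*s) ds.
Integrating by parts (boundary term plus one more integral), an antiderivative of (4*s - 4) sin(3*s) is -4*s*cos(3*s)/3 + 4*sin(3*s)/9 + 4*cos(3*s)/3; evaluating from 0 to pi: ∫_{0}^{pi} (4*s - 4) sin(3*s) ds = (-4/3 + 4*pi/3) - (4/3) = -8/3 + 4*pi/3.
Hence b_3 = (2/pi)·(-8/3 + 4*pi/3) = 8*(-2 + pi)/(3*pi).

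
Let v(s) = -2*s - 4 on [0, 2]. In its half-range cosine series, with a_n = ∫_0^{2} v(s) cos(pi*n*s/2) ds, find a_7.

a_7 = ∫_0^{2} (-2*s - 4) cos(7*pi*s/2) ds.
Integrating by parts (boundary term plus one more integral), an antiderivative of (-2*s - 4) cos(7*pi*s/2) is -4*s*sin(7*pi*s/2)/(7*pi) - 8*sin(7*pi*s/2)/(7*pi) - 8*cos(7*pi*s/2)/(49*pi**2); evaluating from 0 to 2: ∫_{0}^{2} (-2*s - 4) cos(7*pi*s/2) ds = (8/(49*pi**2)) - (-8/(49*pi**2)) = 16/(49*pi**2).
Hence a_7 = 16/(49*pi**2).

16/(49*pi**2)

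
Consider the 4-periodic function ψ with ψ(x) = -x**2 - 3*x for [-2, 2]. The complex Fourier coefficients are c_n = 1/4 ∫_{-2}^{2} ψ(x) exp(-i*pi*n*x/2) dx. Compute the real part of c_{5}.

Since ψ is real-valued, Re(c_{5}) = 1/4 ∫_{-2}^{2} ψ(x) cos(5*pi*x/2) dx = a_{5}/2.
Integrating by parts twice (tabular method), an antiderivative of (-x**2 - 3*x) cos(5*pi*x/2) is -2*x**2*sin(5*pi*x/2)/(5*pi) - 6*x*sin(5*pi*x/2)/(5*pi) - 8*x*cos(5*pi*x/2)/(25*pi**2) + 16*sin(5*pi*x/2)/(125*pi**3) - 12*cos(5*pi*x/2)/(25*pi**2); evaluating from -2 to 2: ∫_{-2}^{2} (-x**2 - 3*x) cos(5*pi*x/2) dx = (28/(25*pi**2)) - (-4/(25*pi**2)) = 32/(25*pi**2).
Hence Re(c_{5}) = (1/4)·(32/(25*pi**2)) = 8/(25*pi**2).

8/(25*pi**2)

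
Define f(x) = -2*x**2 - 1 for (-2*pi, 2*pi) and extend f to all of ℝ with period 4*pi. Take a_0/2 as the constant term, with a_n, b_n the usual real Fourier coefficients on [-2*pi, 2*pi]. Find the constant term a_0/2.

-8*pi**2/3 - 1

a_0 = (1/(2*pi)) ∫_{-2*pi}^{2*pi} f(x) dx = (1/(2*pi)) · (-32*pi**3/3 - 4*pi) = -16*pi**2/3 - 2.
So the constant term a_0/2 = -8*pi**2/3 - 1.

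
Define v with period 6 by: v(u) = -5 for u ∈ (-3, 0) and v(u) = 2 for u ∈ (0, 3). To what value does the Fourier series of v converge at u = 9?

u = 9 differs from u = 3 by 1 full period(s), and the series is 6-periodic.
At u = 3 the one-sided limits are v(3^-) = 2 and v(3^+) = -5.
By Dirichlet's theorem the series converges to their average, [(2) + (-5)]/2 = -3/2.

-3/2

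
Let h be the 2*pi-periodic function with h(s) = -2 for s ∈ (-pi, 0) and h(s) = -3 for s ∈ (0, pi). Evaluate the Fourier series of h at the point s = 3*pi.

-5/2

s = 3*pi differs from s = pi by 1 full period(s), and the series is 2*pi-periodic.
At s = pi the one-sided limits are h(pi^-) = -3 and h(pi^+) = -2.
By Dirichlet's theorem the series converges to their average, [(-3) + (-2)]/2 = -5/2.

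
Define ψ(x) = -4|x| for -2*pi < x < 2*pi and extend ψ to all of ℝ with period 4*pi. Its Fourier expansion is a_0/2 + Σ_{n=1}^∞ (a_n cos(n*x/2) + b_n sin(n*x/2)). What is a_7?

a_7 = (1/(2*pi)) ∫_{-2*pi}^{2*pi} ψ(x) cos(7*x/2) dx.
ψ is even and cos(7*x/2) is even, so the integrand is even and a_7 = 1/pi ∫_0^{2*pi} ψ(x) cos(7*x/2) dx.
Integrating by parts (boundary term plus one more integral), an antiderivative of (-4*x) cos(7*x/2) is -8*x*sin(7*x/2)/7 - 16*cos(7*x/2)/49; evaluating from 0 to 2*pi: ∫_{0}^{2*pi} (-4*x) cos(7*x/2) dx = (16/49) - (-16/49) = 32/49.
Hence a_7 = (1/pi)·(32/49) = 32/(49*pi).

32/(49*pi)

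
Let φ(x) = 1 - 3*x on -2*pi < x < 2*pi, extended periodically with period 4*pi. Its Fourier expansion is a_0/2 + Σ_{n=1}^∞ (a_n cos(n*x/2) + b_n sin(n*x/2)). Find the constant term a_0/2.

1

a_0 = (1/(2*pi)) ∫_{-2*pi}^{2*pi} φ(x) dx = (1/(2*pi)) · (4*pi) = 2.
So the constant term a_0/2 = 1.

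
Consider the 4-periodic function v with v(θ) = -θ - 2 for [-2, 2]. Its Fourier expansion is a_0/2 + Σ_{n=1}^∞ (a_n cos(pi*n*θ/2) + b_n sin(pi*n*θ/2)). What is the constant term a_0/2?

-2

a_0 = 1/2 ∫_{-2}^{2} v(θ) dθ = 1/2 · (-8) = -4.
So the constant term a_0/2 = -2.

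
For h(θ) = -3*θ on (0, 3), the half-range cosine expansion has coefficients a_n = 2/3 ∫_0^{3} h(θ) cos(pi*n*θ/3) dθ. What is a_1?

36/pi**2

a_1 = 2/3 ∫_0^{3} (-3*θ) cos(pi*θ/3) dθ.
Integrating by parts (boundary term plus one more integral), an antiderivative of (-3*θ) cos(pi*θ/3) is -9*θ*sin(pi*θ/3)/pi - 27*cos(pi*θ/3)/pi**2; evaluating from 0 to 3: ∫_{0}^{3} (-3*θ) cos(pi*θ/3) dθ = (27/pi**2) - (-27/pi**2) = 54/pi**2.
Hence a_1 = (2/3)·(54/pi**2) = 36/pi**2.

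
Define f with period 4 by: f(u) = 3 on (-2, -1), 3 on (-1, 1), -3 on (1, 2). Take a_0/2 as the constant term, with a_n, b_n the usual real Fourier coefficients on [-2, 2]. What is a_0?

3

a_0 = 1/2 ∫_{-2}^{2} f(u) du = 1/2 · (6) = 3.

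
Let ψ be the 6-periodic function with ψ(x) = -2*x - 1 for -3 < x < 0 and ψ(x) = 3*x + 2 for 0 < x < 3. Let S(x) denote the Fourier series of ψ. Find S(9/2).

x = 9/2 differs from x = -3/2 by 1 full period(s), and the series is 6-periodic.
ψ is continuous at x = -3/2 with value 2, so the series converges to 2 there.

2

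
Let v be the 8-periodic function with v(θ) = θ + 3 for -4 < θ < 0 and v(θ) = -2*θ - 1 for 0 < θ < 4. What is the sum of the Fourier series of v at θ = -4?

At θ = -4 the one-sided limits are v(-4^-) = -9 and v(-4^+) = -1.
By Dirichlet's theorem the series converges to their average, [(-9) + (-1)]/2 = -5.

-5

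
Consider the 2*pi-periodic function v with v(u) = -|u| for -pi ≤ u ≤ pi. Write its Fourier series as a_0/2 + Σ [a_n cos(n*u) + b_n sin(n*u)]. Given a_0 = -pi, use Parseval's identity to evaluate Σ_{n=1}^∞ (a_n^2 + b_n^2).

pi**2/6

Parseval: a_0^2/2 + Σ_{n≥1} (a_n^2+b_n^2) = 1/pi ∫_{-pi}^{pi} v(u)^2 du = 2*pi**2/3.
Subtract a_0^2/2 = pi**2/2: Σ (a_n^2+b_n^2) = pi**2/6.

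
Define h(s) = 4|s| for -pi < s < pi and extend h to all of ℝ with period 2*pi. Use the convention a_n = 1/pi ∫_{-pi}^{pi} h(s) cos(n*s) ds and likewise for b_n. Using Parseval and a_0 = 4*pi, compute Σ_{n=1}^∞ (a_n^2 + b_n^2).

8*pi**2/3

Parseval: a_0^2/2 + Σ_{n≥1} (a_n^2+b_n^2) = 1/pi ∫_{-pi}^{pi} h(s)^2 ds = 32*pi**2/3.
Subtract a_0^2/2 = 8*pi**2: Σ (a_n^2+b_n^2) = 8*pi**2/3.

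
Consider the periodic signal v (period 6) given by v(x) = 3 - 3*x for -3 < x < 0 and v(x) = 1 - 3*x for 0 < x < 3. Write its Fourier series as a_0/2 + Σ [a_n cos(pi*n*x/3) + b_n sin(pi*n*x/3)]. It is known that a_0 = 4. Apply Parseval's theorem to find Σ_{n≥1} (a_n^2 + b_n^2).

74

Parseval: a_0^2/2 + Σ_{n≥1} (a_n^2+b_n^2) = 1/3 ∫_{-3}^{3} v(x)^2 dx = 82.
Subtract a_0^2/2 = 8: Σ (a_n^2+b_n^2) = 74.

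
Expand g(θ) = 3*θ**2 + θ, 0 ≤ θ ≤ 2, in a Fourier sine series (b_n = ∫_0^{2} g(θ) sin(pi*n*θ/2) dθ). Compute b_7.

b_7 = ∫_0^{2} (3*θ**2 + θ) sin(7*pi*θ/2) dθ.
Integrating by parts twice (tabular method), an antiderivative of (3*θ**2 + θ) sin(7*pi*θ/2) is -6*θ**2*cos(7*pi*θ/2)/(7*pi) + 24*θ*sin(7*pi*θ/2)/(49*pi**2) - 2*θ*cos(7*pi*θ/2)/(7*pi) + 4*sin(7*pi*θ/2)/(49*pi**2) + 48*cos(7*pi*θ/2)/(343*pi**3); evaluating from 0 to 2: ∫_{0}^{2} (3*θ**2 + θ) sin(7*pi*θ/2) dθ = (-48/(343*pi**3) + 4/pi) - (48/(343*pi**3)) = -96/(343*pi**3) + 4/pi.
Hence b_7 = -96/(343*pi**3) + 4/pi.

-96/(343*pi**3) + 4/pi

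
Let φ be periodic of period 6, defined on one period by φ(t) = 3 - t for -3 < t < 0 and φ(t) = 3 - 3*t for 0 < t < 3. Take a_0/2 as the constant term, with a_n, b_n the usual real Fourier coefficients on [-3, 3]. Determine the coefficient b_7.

-12/(7*pi)

b_7 = 1/3 ∫_{-3}^{3} φ(t) sin(7*pi*t/3) dt.
Split the integral at the breakpoints.
Integrating by parts (boundary term plus one more integral), an antiderivative of (3 - t) sin(7*pi*t/3) is 3*t*cos(7*pi*t/3)/(7*pi) - 9*sin(7*pi*t/3)/(49*pi**2) - 9*cos(7*pi*t/3)/(7*pi); evaluating from -3 to 0: ∫_{-3}^{0} (3 - t) sin(7*pi*t/3) dt = (-9/(7*pi)) - (18/(7*pi)) = -27/(7*pi).
Integrating by parts (boundary term plus one more integral), an antiderivative of (3 - 3*t) sin(7*pi*t/3) is 9*t*cos(7*pi*t/3)/(7*pi) - 27*sin(7*pi*t/3)/(49*pi**2) - 9*cos(7*pi*t/3)/(7*pi); evaluating from 0 to 3: ∫_{0}^{3} (3 - 3*t) sin(7*pi*t/3) dt = (-18/(7*pi)) - (-9/(7*pi)) = -9/(7*pi).
Summing the pieces and multiplying by (1/3) gives b_7 = -12/(7*pi).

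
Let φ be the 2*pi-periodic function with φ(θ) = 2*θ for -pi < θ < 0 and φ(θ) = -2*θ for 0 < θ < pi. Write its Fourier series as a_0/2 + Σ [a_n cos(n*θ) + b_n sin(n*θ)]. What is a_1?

8/pi

a_1 = 1/pi ∫_{-pi}^{pi} φ(θ) cos(θ) dθ.
φ is even and cos(θ) is even, so the integrand is even and a_1 = 2/pi ∫_0^{pi} φ(θ) cos(θ) dθ.
Integrating by parts (boundary term plus one more integral), an antiderivative of (-2*θ) cos(θ) is -2*θ*sin(θ) - 2*cos(θ); evaluating from 0 to pi: ∫_{0}^{pi} (-2*θ) cos(θ) dθ = (2) - (-2) = 4.
Hence a_1 = (2/pi)·(4) = 8/pi.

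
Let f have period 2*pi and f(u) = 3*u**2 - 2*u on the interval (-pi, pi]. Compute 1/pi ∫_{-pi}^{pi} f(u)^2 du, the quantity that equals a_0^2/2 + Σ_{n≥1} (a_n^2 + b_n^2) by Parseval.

2*pi**2*(20 + 27*pi**2)/15

1/pi ∫_{-pi}^{pi} f(u)^2 du = 1/pi · (2*pi**3*(20 + 27*pi**2)/15) = 2*pi**2*(20 + 27*pi**2)/15.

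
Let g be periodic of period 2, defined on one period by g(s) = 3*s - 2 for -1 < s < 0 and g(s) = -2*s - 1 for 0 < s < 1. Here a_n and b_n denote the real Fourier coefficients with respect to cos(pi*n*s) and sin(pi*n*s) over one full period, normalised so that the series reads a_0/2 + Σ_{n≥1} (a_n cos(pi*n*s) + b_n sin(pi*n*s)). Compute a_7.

10/(49*pi**2)

a_7 = ∫_{-1}^{1} g(s) cos(7*pi*s) ds.
Split the integral at the breakpoints.
Integrating by parts (boundary term plus one more integral), an antiderivative of (3*s - 2) cos(7*pi*s) is 3*s*sin(7*pi*s)/(7*pi) - 2*sin(7*pi*s)/(7*pi) + 3*cos(7*pi*s)/(49*pi**2); evaluating from -1 to 0: ∫_{-1}^{0} (3*s - 2) cos(7*pi*s) ds = (3/(49*pi**2)) - (-3/(49*pi**2)) = 6/(49*pi**2).
Integrating by parts (boundary term plus one more integral), an antiderivative of (-2*s - 1) cos(7*pi*s) is -2*s*sin(7*pi*s)/(7*pi) - sin(7*pi*s)/(7*pi) - 2*cos(7*pi*s)/(49*pi**2); evaluating from 0 to 1: ∫_{0}^{1} (-2*s - 1) cos(7*pi*s) ds = (2/(49*pi**2)) - (-2/(49*pi**2)) = 4/(49*pi**2).
Summing the pieces gives a_7 = 10/(49*pi**2).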